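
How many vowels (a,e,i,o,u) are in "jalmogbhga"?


Input: jalmogbhga
Checking each character:
  'j' at position 0: consonant
  'a' at position 1: vowel (running total: 1)
  'l' at position 2: consonant
  'm' at position 3: consonant
  'o' at position 4: vowel (running total: 2)
  'g' at position 5: consonant
  'b' at position 6: consonant
  'h' at position 7: consonant
  'g' at position 8: consonant
  'a' at position 9: vowel (running total: 3)
Total vowels: 3

3


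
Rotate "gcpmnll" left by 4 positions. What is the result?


Input: "gcpmnll", rotate left by 4
First 4 characters: "gcpm"
Remaining characters: "nll"
Concatenate remaining + first: "nll" + "gcpm" = "nllgcpm"

nllgcpm


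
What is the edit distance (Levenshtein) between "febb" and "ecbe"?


Computing edit distance: "febb" -> "ecbe"
DP table:
           e    c    b    e
      0    1    2    3    4
  f   1    1    2    3    4
  e   2    1    2    3    3
  b   3    2    2    2    3
  b   4    3    3    2    3
Edit distance = dp[4][4] = 3

3


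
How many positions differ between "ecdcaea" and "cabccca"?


Comparing "ecdcaea" and "cabccca" position by position:
  Position 0: 'e' vs 'c' => DIFFER
  Position 1: 'c' vs 'a' => DIFFER
  Position 2: 'd' vs 'b' => DIFFER
  Position 3: 'c' vs 'c' => same
  Position 4: 'a' vs 'c' => DIFFER
  Position 5: 'e' vs 'c' => DIFFER
  Position 6: 'a' vs 'a' => same
Positions that differ: 5

5


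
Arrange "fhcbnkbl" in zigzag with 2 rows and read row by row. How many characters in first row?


Zigzag "fhcbnkbl" into 2 rows:
Placing characters:
  'f' => row 0
  'h' => row 1
  'c' => row 0
  'b' => row 1
  'n' => row 0
  'k' => row 1
  'b' => row 0
  'l' => row 1
Rows:
  Row 0: "fcnb"
  Row 1: "hbkl"
First row length: 4

4


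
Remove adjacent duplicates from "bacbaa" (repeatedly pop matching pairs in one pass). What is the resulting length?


Input: bacbaa
Stack-based adjacent duplicate removal:
  Read 'b': push. Stack: b
  Read 'a': push. Stack: ba
  Read 'c': push. Stack: bac
  Read 'b': push. Stack: bacb
  Read 'a': push. Stack: bacba
  Read 'a': matches stack top 'a' => pop. Stack: bacb
Final stack: "bacb" (length 4)

4


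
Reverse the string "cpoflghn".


Input: cpoflghn
Reading characters right to left:
  Position 7: 'n'
  Position 6: 'h'
  Position 5: 'g'
  Position 4: 'l'
  Position 3: 'f'
  Position 2: 'o'
  Position 1: 'p'
  Position 0: 'c'
Reversed: nhglfopc

nhglfopc


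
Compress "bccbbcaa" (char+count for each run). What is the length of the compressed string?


Input: bccbbcaa
Runs:
  'b' x 1 => "b1"
  'c' x 2 => "c2"
  'b' x 2 => "b2"
  'c' x 1 => "c1"
  'a' x 2 => "a2"
Compressed: "b1c2b2c1a2"
Compressed length: 10

10


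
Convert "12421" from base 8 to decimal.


Input: "12421" in base 8
Positional expansion:
  Digit '1' (value 1) x 8^4 = 4096
  Digit '2' (value 2) x 8^3 = 1024
  Digit '4' (value 4) x 8^2 = 256
  Digit '2' (value 2) x 8^1 = 16
  Digit '1' (value 1) x 8^0 = 1
Sum = 5393

5393


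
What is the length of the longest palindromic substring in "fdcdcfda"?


Input: "fdcdcfda"
Checking substrings for palindromes:
  [1:4] "dcd" (len 3) => palindrome
  [2:5] "cdc" (len 3) => palindrome
Longest palindromic substring: "dcd" with length 3

3


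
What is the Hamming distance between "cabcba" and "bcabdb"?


Comparing "cabcba" and "bcabdb" position by position:
  Position 0: 'c' vs 'b' => differ
  Position 1: 'a' vs 'c' => differ
  Position 2: 'b' vs 'a' => differ
  Position 3: 'c' vs 'b' => differ
  Position 4: 'b' vs 'd' => differ
  Position 5: 'a' vs 'b' => differ
Total differences (Hamming distance): 6

6


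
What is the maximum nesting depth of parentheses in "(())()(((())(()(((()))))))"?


Input: "(())()(((())(()(((()))))))"
Tracking depth:
  Position 0 '(': depth becomes 1
  Position 1 '(': depth becomes 2
  Position 2 ')': depth becomes 1
  Position 3 ')': depth becomes 0
  Position 4 '(': depth becomes 1
  Position 5 ')': depth becomes 0
  Position 6 '(': depth becomes 1
  Position 7 '(': depth becomes 2
  Position 8 '(': depth becomes 3
  Position 9 '(': depth becomes 4
  Position 10 ')': depth becomes 3
  Position 11 ')': depth becomes 2
  Position 12 '(': depth becomes 3
  Position 13 '(': depth becomes 4
  Position 14 ')': depth becomes 3
  Position 15 '(': depth becomes 4
  Position 16 '(': depth becomes 5
  Position 17 '(': depth becomes 6
  Position 18 '(': depth becomes 7
  Position 19 ')': depth becomes 6
  Position 20 ')': depth becomes 5
  Position 21 ')': depth becomes 4
  Position 22 ')': depth becomes 3
  Position 23 ')': depth becomes 2
  Position 24 ')': depth becomes 1
  Position 25 ')': depth becomes 0
Maximum depth reached: 7

7


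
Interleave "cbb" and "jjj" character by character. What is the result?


Interleaving "cbb" and "jjj":
  Position 0: 'c' from first, 'j' from second => "cj"
  Position 1: 'b' from first, 'j' from second => "bj"
  Position 2: 'b' from first, 'j' from second => "bj"
Result: cjbjbj

cjbjbj


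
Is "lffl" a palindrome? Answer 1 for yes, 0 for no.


Input: lffl
Reversed: lffl
  Compare pos 0 ('l') with pos 3 ('l'): match
  Compare pos 1 ('f') with pos 2 ('f'): match
Result: palindrome

1


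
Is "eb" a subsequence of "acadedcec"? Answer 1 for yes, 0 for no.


Check if "eb" is a subsequence of "acadedcec"
Greedy scan:
  Position 0 ('a'): no match needed
  Position 1 ('c'): no match needed
  Position 2 ('a'): no match needed
  Position 3 ('d'): no match needed
  Position 4 ('e'): matches sub[0] = 'e'
  Position 5 ('d'): no match needed
  Position 6 ('c'): no match needed
  Position 7 ('e'): no match needed
  Position 8 ('c'): no match needed
Only matched 1/2 characters => not a subsequence

0


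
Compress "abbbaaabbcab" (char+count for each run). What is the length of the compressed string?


Input: abbbaaabbcab
Runs:
  'a' x 1 => "a1"
  'b' x 3 => "b3"
  'a' x 3 => "a3"
  'b' x 2 => "b2"
  'c' x 1 => "c1"
  'a' x 1 => "a1"
  'b' x 1 => "b1"
Compressed: "a1b3a3b2c1a1b1"
Compressed length: 14

14


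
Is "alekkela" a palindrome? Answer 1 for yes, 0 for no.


Input: alekkela
Reversed: alekkela
  Compare pos 0 ('a') with pos 7 ('a'): match
  Compare pos 1 ('l') with pos 6 ('l'): match
  Compare pos 2 ('e') with pos 5 ('e'): match
  Compare pos 3 ('k') with pos 4 ('k'): match
Result: palindrome

1


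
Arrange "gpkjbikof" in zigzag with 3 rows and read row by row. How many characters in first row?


Zigzag "gpkjbikof" into 3 rows:
Placing characters:
  'g' => row 0
  'p' => row 1
  'k' => row 2
  'j' => row 1
  'b' => row 0
  'i' => row 1
  'k' => row 2
  'o' => row 1
  'f' => row 0
Rows:
  Row 0: "gbf"
  Row 1: "pjio"
  Row 2: "kk"
First row length: 3

3


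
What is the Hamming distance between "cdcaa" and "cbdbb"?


Comparing "cdcaa" and "cbdbb" position by position:
  Position 0: 'c' vs 'c' => same
  Position 1: 'd' vs 'b' => differ
  Position 2: 'c' vs 'd' => differ
  Position 3: 'a' vs 'b' => differ
  Position 4: 'a' vs 'b' => differ
Total differences (Hamming distance): 4

4


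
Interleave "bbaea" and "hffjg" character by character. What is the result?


Interleaving "bbaea" and "hffjg":
  Position 0: 'b' from first, 'h' from second => "bh"
  Position 1: 'b' from first, 'f' from second => "bf"
  Position 2: 'a' from first, 'f' from second => "af"
  Position 3: 'e' from first, 'j' from second => "ej"
  Position 4: 'a' from first, 'g' from second => "ag"
Result: bhbfafejag

bhbfafejag


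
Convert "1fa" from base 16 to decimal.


Input: "1fa" in base 16
Positional expansion:
  Digit '1' (value 1) x 16^2 = 256
  Digit 'f' (value 15) x 16^1 = 240
  Digit 'a' (value 10) x 16^0 = 10
Sum = 506

506


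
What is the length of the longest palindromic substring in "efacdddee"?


Input: "efacdddee"
Checking substrings for palindromes:
  [4:7] "ddd" (len 3) => palindrome
  [4:6] "dd" (len 2) => palindrome
  [5:7] "dd" (len 2) => palindrome
  [7:9] "ee" (len 2) => palindrome
Longest palindromic substring: "ddd" with length 3

3


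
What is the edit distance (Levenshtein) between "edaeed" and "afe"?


Computing edit distance: "edaeed" -> "afe"
DP table:
           a    f    e
      0    1    2    3
  e   1    1    2    2
  d   2    2    2    3
  a   3    2    3    3
  e   4    3    3    3
  e   5    4    4    3
  d   6    5    5    4
Edit distance = dp[6][3] = 4

4


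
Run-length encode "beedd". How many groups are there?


Input: beedd
Scanning for consecutive runs:
  Group 1: 'b' x 1 (positions 0-0)
  Group 2: 'e' x 2 (positions 1-2)
  Group 3: 'd' x 2 (positions 3-4)
Total groups: 3

3


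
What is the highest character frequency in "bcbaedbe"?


Input: bcbaedbe
Character counts:
  'a': 1
  'b': 3
  'c': 1
  'd': 1
  'e': 2
Maximum frequency: 3

3


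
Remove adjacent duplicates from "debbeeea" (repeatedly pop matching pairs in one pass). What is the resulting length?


Input: debbeeea
Stack-based adjacent duplicate removal:
  Read 'd': push. Stack: d
  Read 'e': push. Stack: de
  Read 'b': push. Stack: deb
  Read 'b': matches stack top 'b' => pop. Stack: de
  Read 'e': matches stack top 'e' => pop. Stack: d
  Read 'e': push. Stack: de
  Read 'e': matches stack top 'e' => pop. Stack: d
  Read 'a': push. Stack: da
Final stack: "da" (length 2)

2


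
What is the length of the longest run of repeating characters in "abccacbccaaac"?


Input: "abccacbccaaac"
Scanning for longest run:
  Position 1 ('b'): new char, reset run to 1
  Position 2 ('c'): new char, reset run to 1
  Position 3 ('c'): continues run of 'c', length=2
  Position 4 ('a'): new char, reset run to 1
  Position 5 ('c'): new char, reset run to 1
  Position 6 ('b'): new char, reset run to 1
  Position 7 ('c'): new char, reset run to 1
  Position 8 ('c'): continues run of 'c', length=2
  Position 9 ('a'): new char, reset run to 1
  Position 10 ('a'): continues run of 'a', length=2
  Position 11 ('a'): continues run of 'a', length=3
  Position 12 ('c'): new char, reset run to 1
Longest run: 'a' with length 3

3


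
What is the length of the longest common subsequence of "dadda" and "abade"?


LCS of "dadda" and "abade"
DP table:
           a    b    a    d    e
      0    0    0    0    0    0
  d   0    0    0    0    1    1
  a   0    1    1    1    1    1
  d   0    1    1    1    2    2
  d   0    1    1    1    2    2
  a   0    1    1    2    2    2
LCS length = dp[5][5] = 2

2


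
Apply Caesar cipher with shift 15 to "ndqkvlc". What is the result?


Caesar cipher: shift "ndqkvlc" by 15
  'n' (pos 13) + 15 = pos 2 = 'c'
  'd' (pos 3) + 15 = pos 18 = 's'
  'q' (pos 16) + 15 = pos 5 = 'f'
  'k' (pos 10) + 15 = pos 25 = 'z'
  'v' (pos 21) + 15 = pos 10 = 'k'
  'l' (pos 11) + 15 = pos 0 = 'a'
  'c' (pos 2) + 15 = pos 17 = 'r'
Result: csfzkar

csfzkar


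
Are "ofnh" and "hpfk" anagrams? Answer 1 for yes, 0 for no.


Strings: "ofnh", "hpfk"
Sorted first:  fhno
Sorted second: fhkp
Differ at position 2: 'n' vs 'k' => not anagrams

0


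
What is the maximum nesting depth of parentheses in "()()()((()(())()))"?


Input: "()()()((()(())()))"
Tracking depth:
  Position 0 '(': depth becomes 1
  Position 1 ')': depth becomes 0
  Position 2 '(': depth becomes 1
  Position 3 ')': depth becomes 0
  Position 4 '(': depth becomes 1
  Position 5 ')': depth becomes 0
  Position 6 '(': depth becomes 1
  Position 7 '(': depth becomes 2
  Position 8 '(': depth becomes 3
  Position 9 ')': depth becomes 2
  Position 10 '(': depth becomes 3
  Position 11 '(': depth becomes 4
  Position 12 ')': depth becomes 3
  Position 13 ')': depth becomes 2
  Position 14 '(': depth becomes 3
  Position 15 ')': depth becomes 2
  Position 16 ')': depth becomes 1
  Position 17 ')': depth becomes 0
Maximum depth reached: 4

4


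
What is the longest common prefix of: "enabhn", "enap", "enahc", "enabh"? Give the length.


Words: enabhn, enap, enahc, enabh
  Position 0: all 'e' => match
  Position 1: all 'n' => match
  Position 2: all 'a' => match
  Position 3: ('b', 'p', 'h', 'b') => mismatch, stop
LCP = "ena" (length 3)

3


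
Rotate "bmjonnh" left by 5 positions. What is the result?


Input: "bmjonnh", rotate left by 5
First 5 characters: "bmjon"
Remaining characters: "nh"
Concatenate remaining + first: "nh" + "bmjon" = "nhbmjon"

nhbmjon


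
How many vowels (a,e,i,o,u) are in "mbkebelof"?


Input: mbkebelof
Checking each character:
  'm' at position 0: consonant
  'b' at position 1: consonant
  'k' at position 2: consonant
  'e' at position 3: vowel (running total: 1)
  'b' at position 4: consonant
  'e' at position 5: vowel (running total: 2)
  'l' at position 6: consonant
  'o' at position 7: vowel (running total: 3)
  'f' at position 8: consonant
Total vowels: 3

3


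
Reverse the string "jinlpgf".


Input: jinlpgf
Reading characters right to left:
  Position 6: 'f'
  Position 5: 'g'
  Position 4: 'p'
  Position 3: 'l'
  Position 2: 'n'
  Position 1: 'i'
  Position 0: 'j'
Reversed: fgplnij

fgplnij


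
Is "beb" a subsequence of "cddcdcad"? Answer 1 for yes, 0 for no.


Check if "beb" is a subsequence of "cddcdcad"
Greedy scan:
  Position 0 ('c'): no match needed
  Position 1 ('d'): no match needed
  Position 2 ('d'): no match needed
  Position 3 ('c'): no match needed
  Position 4 ('d'): no match needed
  Position 5 ('c'): no match needed
  Position 6 ('a'): no match needed
  Position 7 ('d'): no match needed
Only matched 0/3 characters => not a subsequence

0


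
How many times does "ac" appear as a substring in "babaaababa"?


Searching for "ac" in "babaaababa"
Scanning each position:
  Position 0: "ba" => no
  Position 1: "ab" => no
  Position 2: "ba" => no
  Position 3: "aa" => no
  Position 4: "aa" => no
  Position 5: "ab" => no
  Position 6: "ba" => no
  Position 7: "ab" => no
  Position 8: "ba" => no
Total occurrences: 0

0


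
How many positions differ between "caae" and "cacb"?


Comparing "caae" and "cacb" position by position:
  Position 0: 'c' vs 'c' => same
  Position 1: 'a' vs 'a' => same
  Position 2: 'a' vs 'c' => DIFFER
  Position 3: 'e' vs 'b' => DIFFER
Positions that differ: 2

2


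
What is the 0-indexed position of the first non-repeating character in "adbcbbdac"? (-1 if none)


Input: adbcbbdac
Character frequencies:
  'a': 2
  'b': 3
  'c': 2
  'd': 2
Scanning left to right for freq == 1:
  Position 0 ('a'): freq=2, skip
  Position 1 ('d'): freq=2, skip
  Position 2 ('b'): freq=3, skip
  Position 3 ('c'): freq=2, skip
  Position 4 ('b'): freq=3, skip
  Position 5 ('b'): freq=3, skip
  Position 6 ('d'): freq=2, skip
  Position 7 ('a'): freq=2, skip
  Position 8 ('c'): freq=2, skip
  No unique character found => answer = -1

-1


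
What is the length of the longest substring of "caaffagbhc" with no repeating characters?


Input: "caaffagbhc"
Sliding window (track last position of each char):
  Position 0 ('c'): window [0,0] length 1 -- new best
  Position 1 ('a'): window [0,1] length 2 -- new best
  Position 2 ('a'): repeat (last at 1), move window start to 2
  Position 2 ('a'): window [2,2] length 1
  Position 3 ('f'): window [2,3] length 2
  Position 4 ('f'): repeat (last at 3), move window start to 4
  Position 4 ('f'): window [4,4] length 1
  Position 5 ('a'): window [4,5] length 2
  Position 6 ('g'): window [4,6] length 3 -- new best
  Position 7 ('b'): window [4,7] length 4 -- new best
  Position 8 ('h'): window [4,8] length 5 -- new best
  Position 9 ('c'): window [4,9] length 6 -- new best
Longest substring with no repeats: "fagbhc" with length 6

6


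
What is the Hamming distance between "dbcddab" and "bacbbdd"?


Comparing "dbcddab" and "bacbbdd" position by position:
  Position 0: 'd' vs 'b' => differ
  Position 1: 'b' vs 'a' => differ
  Position 2: 'c' vs 'c' => same
  Position 3: 'd' vs 'b' => differ
  Position 4: 'd' vs 'b' => differ
  Position 5: 'a' vs 'd' => differ
  Position 6: 'b' vs 'd' => differ
Total differences (Hamming distance): 6

6


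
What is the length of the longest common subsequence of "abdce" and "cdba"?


LCS of "abdce" and "cdba"
DP table:
           c    d    b    a
      0    0    0    0    0
  a   0    0    0    0    1
  b   0    0    0    1    1
  d   0    0    1    1    1
  c   0    1    1    1    1
  e   0    1    1    1    1
LCS length = dp[5][4] = 1

1


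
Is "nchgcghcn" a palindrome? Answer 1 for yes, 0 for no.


Input: nchgcghcn
Reversed: nchgcghcn
  Compare pos 0 ('n') with pos 8 ('n'): match
  Compare pos 1 ('c') with pos 7 ('c'): match
  Compare pos 2 ('h') with pos 6 ('h'): match
  Compare pos 3 ('g') with pos 5 ('g'): match
Result: palindrome

1


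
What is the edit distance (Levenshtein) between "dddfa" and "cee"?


Computing edit distance: "dddfa" -> "cee"
DP table:
           c    e    e
      0    1    2    3
  d   1    1    2    3
  d   2    2    2    3
  d   3    3    3    3
  f   4    4    4    4
  a   5    5    5    5
Edit distance = dp[5][3] = 5

5


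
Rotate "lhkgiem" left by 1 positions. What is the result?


Input: "lhkgiem", rotate left by 1
First 1 characters: "l"
Remaining characters: "hkgiem"
Concatenate remaining + first: "hkgiem" + "l" = "hkgieml"

hkgieml


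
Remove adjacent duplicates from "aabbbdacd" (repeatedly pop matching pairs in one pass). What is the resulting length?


Input: aabbbdacd
Stack-based adjacent duplicate removal:
  Read 'a': push. Stack: a
  Read 'a': matches stack top 'a' => pop. Stack: (empty)
  Read 'b': push. Stack: b
  Read 'b': matches stack top 'b' => pop. Stack: (empty)
  Read 'b': push. Stack: b
  Read 'd': push. Stack: bd
  Read 'a': push. Stack: bda
  Read 'c': push. Stack: bdac
  Read 'd': push. Stack: bdacd
Final stack: "bdacd" (length 5)

5


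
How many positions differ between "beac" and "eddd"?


Comparing "beac" and "eddd" position by position:
  Position 0: 'b' vs 'e' => DIFFER
  Position 1: 'e' vs 'd' => DIFFER
  Position 2: 'a' vs 'd' => DIFFER
  Position 3: 'c' vs 'd' => DIFFER
Positions that differ: 4

4


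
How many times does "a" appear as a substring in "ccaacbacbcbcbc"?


Searching for "a" in "ccaacbacbcbcbc"
Scanning each position:
  Position 0: "c" => no
  Position 1: "c" => no
  Position 2: "a" => MATCH
  Position 3: "a" => MATCH
  Position 4: "c" => no
  Position 5: "b" => no
  Position 6: "a" => MATCH
  Position 7: "c" => no
  Position 8: "b" => no
  Position 9: "c" => no
  Position 10: "b" => no
  Position 11: "c" => no
  Position 12: "b" => no
  Position 13: "c" => no
Total occurrences: 3

3


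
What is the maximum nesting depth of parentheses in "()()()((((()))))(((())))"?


Input: "()()()((((()))))(((())))"
Tracking depth:
  Position 0 '(': depth becomes 1
  Position 1 ')': depth becomes 0
  Position 2 '(': depth becomes 1
  Position 3 ')': depth becomes 0
  Position 4 '(': depth becomes 1
  Position 5 ')': depth becomes 0
  Position 6 '(': depth becomes 1
  Position 7 '(': depth becomes 2
  Position 8 '(': depth becomes 3
  Position 9 '(': depth becomes 4
  Position 10 '(': depth becomes 5
  Position 11 ')': depth becomes 4
  Position 12 ')': depth becomes 3
  Position 13 ')': depth becomes 2
  Position 14 ')': depth becomes 1
  Position 15 ')': depth becomes 0
  Position 16 '(': depth becomes 1
  Position 17 '(': depth becomes 2
  Position 18 '(': depth becomes 3
  Position 19 '(': depth becomes 4
  Position 20 ')': depth becomes 3
  Position 21 ')': depth becomes 2
  Position 22 ')': depth becomes 1
  Position 23 ')': depth becomes 0
Maximum depth reached: 5

5


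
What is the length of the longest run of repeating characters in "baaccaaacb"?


Input: "baaccaaacb"
Scanning for longest run:
  Position 1 ('a'): new char, reset run to 1
  Position 2 ('a'): continues run of 'a', length=2
  Position 3 ('c'): new char, reset run to 1
  Position 4 ('c'): continues run of 'c', length=2
  Position 5 ('a'): new char, reset run to 1
  Position 6 ('a'): continues run of 'a', length=2
  Position 7 ('a'): continues run of 'a', length=3
  Position 8 ('c'): new char, reset run to 1
  Position 9 ('b'): new char, reset run to 1
Longest run: 'a' with length 3

3


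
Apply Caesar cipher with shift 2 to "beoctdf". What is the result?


Caesar cipher: shift "beoctdf" by 2
  'b' (pos 1) + 2 = pos 3 = 'd'
  'e' (pos 4) + 2 = pos 6 = 'g'
  'o' (pos 14) + 2 = pos 16 = 'q'
  'c' (pos 2) + 2 = pos 4 = 'e'
  't' (pos 19) + 2 = pos 21 = 'v'
  'd' (pos 3) + 2 = pos 5 = 'f'
  'f' (pos 5) + 2 = pos 7 = 'h'
Result: dgqevfh

dgqevfh


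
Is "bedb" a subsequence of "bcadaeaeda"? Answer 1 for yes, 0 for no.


Check if "bedb" is a subsequence of "bcadaeaeda"
Greedy scan:
  Position 0 ('b'): matches sub[0] = 'b'
  Position 1 ('c'): no match needed
  Position 2 ('a'): no match needed
  Position 3 ('d'): no match needed
  Position 4 ('a'): no match needed
  Position 5 ('e'): matches sub[1] = 'e'
  Position 6 ('a'): no match needed
  Position 7 ('e'): no match needed
  Position 8 ('d'): matches sub[2] = 'd'
  Position 9 ('a'): no match needed
Only matched 3/4 characters => not a subsequence

0


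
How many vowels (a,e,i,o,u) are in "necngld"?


Input: necngld
Checking each character:
  'n' at position 0: consonant
  'e' at position 1: vowel (running total: 1)
  'c' at position 2: consonant
  'n' at position 3: consonant
  'g' at position 4: consonant
  'l' at position 5: consonant
  'd' at position 6: consonant
Total vowels: 1

1


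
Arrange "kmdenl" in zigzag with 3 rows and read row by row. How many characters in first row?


Zigzag "kmdenl" into 3 rows:
Placing characters:
  'k' => row 0
  'm' => row 1
  'd' => row 2
  'e' => row 1
  'n' => row 0
  'l' => row 1
Rows:
  Row 0: "kn"
  Row 1: "mel"
  Row 2: "d"
First row length: 2

2


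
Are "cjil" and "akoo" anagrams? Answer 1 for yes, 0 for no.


Strings: "cjil", "akoo"
Sorted first:  cijl
Sorted second: akoo
Differ at position 0: 'c' vs 'a' => not anagrams

0


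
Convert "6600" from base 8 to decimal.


Input: "6600" in base 8
Positional expansion:
  Digit '6' (value 6) x 8^3 = 3072
  Digit '6' (value 6) x 8^2 = 384
  Digit '0' (value 0) x 8^1 = 0
  Digit '0' (value 0) x 8^0 = 0
Sum = 3456

3456


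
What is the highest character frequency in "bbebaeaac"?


Input: bbebaeaac
Character counts:
  'a': 3
  'b': 3
  'c': 1
  'e': 2
Maximum frequency: 3

3


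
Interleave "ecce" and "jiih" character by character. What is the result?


Interleaving "ecce" and "jiih":
  Position 0: 'e' from first, 'j' from second => "ej"
  Position 1: 'c' from first, 'i' from second => "ci"
  Position 2: 'c' from first, 'i' from second => "ci"
  Position 3: 'e' from first, 'h' from second => "eh"
Result: ejcicieh

ejcicieh


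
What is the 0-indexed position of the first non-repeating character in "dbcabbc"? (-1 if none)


Input: dbcabbc
Character frequencies:
  'a': 1
  'b': 3
  'c': 2
  'd': 1
Scanning left to right for freq == 1:
  Position 0 ('d'): unique! => answer = 0

0


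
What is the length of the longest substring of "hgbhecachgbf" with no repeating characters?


Input: "hgbhecachgbf"
Sliding window (track last position of each char):
  Position 0 ('h'): window [0,0] length 1 -- new best
  Position 1 ('g'): window [0,1] length 2 -- new best
  Position 2 ('b'): window [0,2] length 3 -- new best
  Position 3 ('h'): repeat (last at 0), move window start to 1
  Position 3 ('h'): window [1,3] length 3
  Position 4 ('e'): window [1,4] length 4 -- new best
  Position 5 ('c'): window [1,5] length 5 -- new best
  Position 6 ('a'): window [1,6] length 6 -- new best
  Position 7 ('c'): repeat (last at 5), move window start to 6
  Position 7 ('c'): window [6,7] length 2
  Position 8 ('h'): window [6,8] length 3
  Position 9 ('g'): window [6,9] length 4
  Position 10 ('b'): window [6,10] length 5
  Position 11 ('f'): window [6,11] length 6
Longest substring with no repeats: "gbheca" with length 6

6


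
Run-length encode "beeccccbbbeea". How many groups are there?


Input: beeccccbbbeea
Scanning for consecutive runs:
  Group 1: 'b' x 1 (positions 0-0)
  Group 2: 'e' x 2 (positions 1-2)
  Group 3: 'c' x 4 (positions 3-6)
  Group 4: 'b' x 3 (positions 7-9)
  Group 5: 'e' x 2 (positions 10-11)
  Group 6: 'a' x 1 (positions 12-12)
Total groups: 6

6


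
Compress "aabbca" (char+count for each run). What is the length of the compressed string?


Input: aabbca
Runs:
  'a' x 2 => "a2"
  'b' x 2 => "b2"
  'c' x 1 => "c1"
  'a' x 1 => "a1"
Compressed: "a2b2c1a1"
Compressed length: 8

8


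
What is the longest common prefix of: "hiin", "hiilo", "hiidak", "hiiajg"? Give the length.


Words: hiin, hiilo, hiidak, hiiajg
  Position 0: all 'h' => match
  Position 1: all 'i' => match
  Position 2: all 'i' => match
  Position 3: ('n', 'l', 'd', 'a') => mismatch, stop
LCP = "hii" (length 3)

3


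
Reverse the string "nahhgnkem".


Input: nahhgnkem
Reading characters right to left:
  Position 8: 'm'
  Position 7: 'e'
  Position 6: 'k'
  Position 5: 'n'
  Position 4: 'g'
  Position 3: 'h'
  Position 2: 'h'
  Position 1: 'a'
  Position 0: 'n'
Reversed: meknghhan

meknghhan


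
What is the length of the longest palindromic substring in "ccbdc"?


Input: "ccbdc"
Checking substrings for palindromes:
  [0:2] "cc" (len 2) => palindrome
Longest palindromic substring: "cc" with length 2

2


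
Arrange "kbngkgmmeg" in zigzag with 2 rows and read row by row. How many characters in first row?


Zigzag "kbngkgmmeg" into 2 rows:
Placing characters:
  'k' => row 0
  'b' => row 1
  'n' => row 0
  'g' => row 1
  'k' => row 0
  'g' => row 1
  'm' => row 0
  'm' => row 1
  'e' => row 0
  'g' => row 1
Rows:
  Row 0: "knkme"
  Row 1: "bggmg"
First row length: 5

5


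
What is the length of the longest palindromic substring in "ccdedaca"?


Input: "ccdedaca"
Checking substrings for palindromes:
  [2:5] "ded" (len 3) => palindrome
  [5:8] "aca" (len 3) => palindrome
  [0:2] "cc" (len 2) => palindrome
Longest palindromic substring: "ded" with length 3

3


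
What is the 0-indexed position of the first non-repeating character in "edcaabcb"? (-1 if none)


Input: edcaabcb
Character frequencies:
  'a': 2
  'b': 2
  'c': 2
  'd': 1
  'e': 1
Scanning left to right for freq == 1:
  Position 0 ('e'): unique! => answer = 0

0


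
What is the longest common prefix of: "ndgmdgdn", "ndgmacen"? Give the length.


Words: ndgmdgdn, ndgmacen
  Position 0: all 'n' => match
  Position 1: all 'd' => match
  Position 2: all 'g' => match
  Position 3: all 'm' => match
  Position 4: ('d', 'a') => mismatch, stop
LCP = "ndgm" (length 4)

4


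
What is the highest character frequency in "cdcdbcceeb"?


Input: cdcdbcceeb
Character counts:
  'b': 2
  'c': 4
  'd': 2
  'e': 2
Maximum frequency: 4

4


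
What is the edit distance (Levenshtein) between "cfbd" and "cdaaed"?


Computing edit distance: "cfbd" -> "cdaaed"
DP table:
           c    d    a    a    e    d
      0    1    2    3    4    5    6
  c   1    0    1    2    3    4    5
  f   2    1    1    2    3    4    5
  b   3    2    2    2    3    4    5
  d   4    3    2    3    3    4    4
Edit distance = dp[4][6] = 4

4


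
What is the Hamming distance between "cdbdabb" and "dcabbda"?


Comparing "cdbdabb" and "dcabbda" position by position:
  Position 0: 'c' vs 'd' => differ
  Position 1: 'd' vs 'c' => differ
  Position 2: 'b' vs 'a' => differ
  Position 3: 'd' vs 'b' => differ
  Position 4: 'a' vs 'b' => differ
  Position 5: 'b' vs 'd' => differ
  Position 6: 'b' vs 'a' => differ
Total differences (Hamming distance): 7

7


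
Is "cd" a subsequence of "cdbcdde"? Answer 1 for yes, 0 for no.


Check if "cd" is a subsequence of "cdbcdde"
Greedy scan:
  Position 0 ('c'): matches sub[0] = 'c'
  Position 1 ('d'): matches sub[1] = 'd'
  Position 2 ('b'): no match needed
  Position 3 ('c'): no match needed
  Position 4 ('d'): no match needed
  Position 5 ('d'): no match needed
  Position 6 ('e'): no match needed
All 2 characters matched => is a subsequence

1


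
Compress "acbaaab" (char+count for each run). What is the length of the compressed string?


Input: acbaaab
Runs:
  'a' x 1 => "a1"
  'c' x 1 => "c1"
  'b' x 1 => "b1"
  'a' x 3 => "a3"
  'b' x 1 => "b1"
Compressed: "a1c1b1a3b1"
Compressed length: 10

10


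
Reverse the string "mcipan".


Input: mcipan
Reading characters right to left:
  Position 5: 'n'
  Position 4: 'a'
  Position 3: 'p'
  Position 2: 'i'
  Position 1: 'c'
  Position 0: 'm'
Reversed: napicm

napicm


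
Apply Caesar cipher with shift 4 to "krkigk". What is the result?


Caesar cipher: shift "krkigk" by 4
  'k' (pos 10) + 4 = pos 14 = 'o'
  'r' (pos 17) + 4 = pos 21 = 'v'
  'k' (pos 10) + 4 = pos 14 = 'o'
  'i' (pos 8) + 4 = pos 12 = 'm'
  'g' (pos 6) + 4 = pos 10 = 'k'
  'k' (pos 10) + 4 = pos 14 = 'o'
Result: ovomko

ovomko


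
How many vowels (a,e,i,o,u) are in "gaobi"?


Input: gaobi
Checking each character:
  'g' at position 0: consonant
  'a' at position 1: vowel (running total: 1)
  'o' at position 2: vowel (running total: 2)
  'b' at position 3: consonant
  'i' at position 4: vowel (running total: 3)
Total vowels: 3

3


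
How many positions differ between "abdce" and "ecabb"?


Comparing "abdce" and "ecabb" position by position:
  Position 0: 'a' vs 'e' => DIFFER
  Position 1: 'b' vs 'c' => DIFFER
  Position 2: 'd' vs 'a' => DIFFER
  Position 3: 'c' vs 'b' => DIFFER
  Position 4: 'e' vs 'b' => DIFFER
Positions that differ: 5

5


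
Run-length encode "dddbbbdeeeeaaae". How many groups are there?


Input: dddbbbdeeeeaaae
Scanning for consecutive runs:
  Group 1: 'd' x 3 (positions 0-2)
  Group 2: 'b' x 3 (positions 3-5)
  Group 3: 'd' x 1 (positions 6-6)
  Group 4: 'e' x 4 (positions 7-10)
  Group 5: 'a' x 3 (positions 11-13)
  Group 6: 'e' x 1 (positions 14-14)
Total groups: 6

6


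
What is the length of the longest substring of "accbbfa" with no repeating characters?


Input: "accbbfa"
Sliding window (track last position of each char):
  Position 0 ('a'): window [0,0] length 1 -- new best
  Position 1 ('c'): window [0,1] length 2 -- new best
  Position 2 ('c'): repeat (last at 1), move window start to 2
  Position 2 ('c'): window [2,2] length 1
  Position 3 ('b'): window [2,3] length 2
  Position 4 ('b'): repeat (last at 3), move window start to 4
  Position 4 ('b'): window [4,4] length 1
  Position 5 ('f'): window [4,5] length 2
  Position 6 ('a'): window [4,6] length 3 -- new best
Longest substring with no repeats: "bfa" with length 3

3


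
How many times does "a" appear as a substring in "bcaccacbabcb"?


Searching for "a" in "bcaccacbabcb"
Scanning each position:
  Position 0: "b" => no
  Position 1: "c" => no
  Position 2: "a" => MATCH
  Position 3: "c" => no
  Position 4: "c" => no
  Position 5: "a" => MATCH
  Position 6: "c" => no
  Position 7: "b" => no
  Position 8: "a" => MATCH
  Position 9: "b" => no
  Position 10: "c" => no
  Position 11: "b" => no
Total occurrences: 3

3


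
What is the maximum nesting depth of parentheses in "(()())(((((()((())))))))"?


Input: "(()())(((((()((())))))))"
Tracking depth:
  Position 0 '(': depth becomes 1
  Position 1 '(': depth becomes 2
  Position 2 ')': depth becomes 1
  Position 3 '(': depth becomes 2
  Position 4 ')': depth becomes 1
  Position 5 ')': depth becomes 0
  Position 6 '(': depth becomes 1
  Position 7 '(': depth becomes 2
  Position 8 '(': depth becomes 3
  Position 9 '(': depth becomes 4
  Position 10 '(': depth becomes 5
  Position 11 '(': depth becomes 6
  Position 12 ')': depth becomes 5
  Position 13 '(': depth becomes 6
  Position 14 '(': depth becomes 7
  Position 15 '(': depth becomes 8
  Position 16 ')': depth becomes 7
  Position 17 ')': depth becomes 6
  Position 18 ')': depth becomes 5
  Position 19 ')': depth becomes 4
  Position 20 ')': depth becomes 3
  Position 21 ')': depth becomes 2
  Position 22 ')': depth becomes 1
  Position 23 ')': depth becomes 0
Maximum depth reached: 8

8


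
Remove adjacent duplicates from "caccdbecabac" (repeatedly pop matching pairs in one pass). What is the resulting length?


Input: caccdbecabac
Stack-based adjacent duplicate removal:
  Read 'c': push. Stack: c
  Read 'a': push. Stack: ca
  Read 'c': push. Stack: cac
  Read 'c': matches stack top 'c' => pop. Stack: ca
  Read 'd': push. Stack: cad
  Read 'b': push. Stack: cadb
  Read 'e': push. Stack: cadbe
  Read 'c': push. Stack: cadbec
  Read 'a': push. Stack: cadbeca
  Read 'b': push. Stack: cadbecab
  Read 'a': push. Stack: cadbecaba
  Read 'c': push. Stack: cadbecabac
Final stack: "cadbecabac" (length 10)

10


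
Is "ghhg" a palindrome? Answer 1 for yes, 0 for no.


Input: ghhg
Reversed: ghhg
  Compare pos 0 ('g') with pos 3 ('g'): match
  Compare pos 1 ('h') with pos 2 ('h'): match
Result: palindrome

1


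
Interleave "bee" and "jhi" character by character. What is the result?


Interleaving "bee" and "jhi":
  Position 0: 'b' from first, 'j' from second => "bj"
  Position 1: 'e' from first, 'h' from second => "eh"
  Position 2: 'e' from first, 'i' from second => "ei"
Result: bjehei

bjehei


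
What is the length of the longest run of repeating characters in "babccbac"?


Input: "babccbac"
Scanning for longest run:
  Position 1 ('a'): new char, reset run to 1
  Position 2 ('b'): new char, reset run to 1
  Position 3 ('c'): new char, reset run to 1
  Position 4 ('c'): continues run of 'c', length=2
  Position 5 ('b'): new char, reset run to 1
  Position 6 ('a'): new char, reset run to 1
  Position 7 ('c'): new char, reset run to 1
Longest run: 'c' with length 2

2


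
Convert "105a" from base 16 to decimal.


Input: "105a" in base 16
Positional expansion:
  Digit '1' (value 1) x 16^3 = 4096
  Digit '0' (value 0) x 16^2 = 0
  Digit '5' (value 5) x 16^1 = 80
  Digit 'a' (value 10) x 16^0 = 10
Sum = 4186

4186


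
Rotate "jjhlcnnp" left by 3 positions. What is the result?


Input: "jjhlcnnp", rotate left by 3
First 3 characters: "jjh"
Remaining characters: "lcnnp"
Concatenate remaining + first: "lcnnp" + "jjh" = "lcnnpjjh"

lcnnpjjh


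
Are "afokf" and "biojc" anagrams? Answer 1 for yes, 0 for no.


Strings: "afokf", "biojc"
Sorted first:  affko
Sorted second: bcijo
Differ at position 0: 'a' vs 'b' => not anagrams

0


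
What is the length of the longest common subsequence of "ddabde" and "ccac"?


LCS of "ddabde" and "ccac"
DP table:
           c    c    a    c
      0    0    0    0    0
  d   0    0    0    0    0
  d   0    0    0    0    0
  a   0    0    0    1    1
  b   0    0    0    1    1
  d   0    0    0    1    1
  e   0    0    0    1    1
LCS length = dp[6][4] = 1

1


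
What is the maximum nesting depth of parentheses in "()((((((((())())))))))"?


Input: "()((((((((())())))))))"
Tracking depth:
  Position 0 '(': depth becomes 1
  Position 1 ')': depth becomes 0
  Position 2 '(': depth becomes 1
  Position 3 '(': depth becomes 2
  Position 4 '(': depth becomes 3
  Position 5 '(': depth becomes 4
  Position 6 '(': depth becomes 5
  Position 7 '(': depth becomes 6
  Position 8 '(': depth becomes 7
  Position 9 '(': depth becomes 8
  Position 10 '(': depth becomes 9
  Position 11 ')': depth becomes 8
  Position 12 ')': depth becomes 7
  Position 13 '(': depth becomes 8
  Position 14 ')': depth becomes 7
  Position 15 ')': depth becomes 6
  Position 16 ')': depth becomes 5
  Position 17 ')': depth becomes 4
  Position 18 ')': depth becomes 3
  Position 19 ')': depth becomes 2
  Position 20 ')': depth becomes 1
  Position 21 ')': depth becomes 0
Maximum depth reached: 9

9


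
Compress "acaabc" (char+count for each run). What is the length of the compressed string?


Input: acaabc
Runs:
  'a' x 1 => "a1"
  'c' x 1 => "c1"
  'a' x 2 => "a2"
  'b' x 1 => "b1"
  'c' x 1 => "c1"
Compressed: "a1c1a2b1c1"
Compressed length: 10

10


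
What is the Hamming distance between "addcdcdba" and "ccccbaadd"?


Comparing "addcdcdba" and "ccccbaadd" position by position:
  Position 0: 'a' vs 'c' => differ
  Position 1: 'd' vs 'c' => differ
  Position 2: 'd' vs 'c' => differ
  Position 3: 'c' vs 'c' => same
  Position 4: 'd' vs 'b' => differ
  Position 5: 'c' vs 'a' => differ
  Position 6: 'd' vs 'a' => differ
  Position 7: 'b' vs 'd' => differ
  Position 8: 'a' vs 'd' => differ
Total differences (Hamming distance): 8

8


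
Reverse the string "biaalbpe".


Input: biaalbpe
Reading characters right to left:
  Position 7: 'e'
  Position 6: 'p'
  Position 5: 'b'
  Position 4: 'l'
  Position 3: 'a'
  Position 2: 'a'
  Position 1: 'i'
  Position 0: 'b'
Reversed: epblaaib

epblaaib


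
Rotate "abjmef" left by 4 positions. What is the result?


Input: "abjmef", rotate left by 4
First 4 characters: "abjm"
Remaining characters: "ef"
Concatenate remaining + first: "ef" + "abjm" = "efabjm"

efabjm


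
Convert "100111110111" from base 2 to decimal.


Input: "100111110111" in base 2
Positional expansion:
  Digit '1' (value 1) x 2^11 = 2048
  Digit '0' (value 0) x 2^10 = 0
  Digit '0' (value 0) x 2^9 = 0
  Digit '1' (value 1) x 2^8 = 256
  Digit '1' (value 1) x 2^7 = 128
  Digit '1' (value 1) x 2^6 = 64
  Digit '1' (value 1) x 2^5 = 32
  Digit '1' (value 1) x 2^4 = 16
  Digit '0' (value 0) x 2^3 = 0
  Digit '1' (value 1) x 2^2 = 4
  Digit '1' (value 1) x 2^1 = 2
  Digit '1' (value 1) x 2^0 = 1
Sum = 2551

2551


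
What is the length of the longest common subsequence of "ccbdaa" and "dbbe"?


LCS of "ccbdaa" and "dbbe"
DP table:
           d    b    b    e
      0    0    0    0    0
  c   0    0    0    0    0
  c   0    0    0    0    0
  b   0    0    1    1    1
  d   0    1    1    1    1
  a   0    1    1    1    1
  a   0    1    1    1    1
LCS length = dp[6][4] = 1

1


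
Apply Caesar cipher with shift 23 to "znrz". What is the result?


Caesar cipher: shift "znrz" by 23
  'z' (pos 25) + 23 = pos 22 = 'w'
  'n' (pos 13) + 23 = pos 10 = 'k'
  'r' (pos 17) + 23 = pos 14 = 'o'
  'z' (pos 25) + 23 = pos 22 = 'w'
Result: wkow

wkow


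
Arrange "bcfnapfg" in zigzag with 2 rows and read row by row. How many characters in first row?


Zigzag "bcfnapfg" into 2 rows:
Placing characters:
  'b' => row 0
  'c' => row 1
  'f' => row 0
  'n' => row 1
  'a' => row 0
  'p' => row 1
  'f' => row 0
  'g' => row 1
Rows:
  Row 0: "bfaf"
  Row 1: "cnpg"
First row length: 4

4


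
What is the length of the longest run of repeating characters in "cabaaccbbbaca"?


Input: "cabaaccbbbaca"
Scanning for longest run:
  Position 1 ('a'): new char, reset run to 1
  Position 2 ('b'): new char, reset run to 1
  Position 3 ('a'): new char, reset run to 1
  Position 4 ('a'): continues run of 'a', length=2
  Position 5 ('c'): new char, reset run to 1
  Position 6 ('c'): continues run of 'c', length=2
  Position 7 ('b'): new char, reset run to 1
  Position 8 ('b'): continues run of 'b', length=2
  Position 9 ('b'): continues run of 'b', length=3
  Position 10 ('a'): new char, reset run to 1
  Position 11 ('c'): new char, reset run to 1
  Position 12 ('a'): new char, reset run to 1
Longest run: 'b' with length 3

3


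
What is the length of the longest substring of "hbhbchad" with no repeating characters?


Input: "hbhbchad"
Sliding window (track last position of each char):
  Position 0 ('h'): window [0,0] length 1 -- new best
  Position 1 ('b'): window [0,1] length 2 -- new best
  Position 2 ('h'): repeat (last at 0), move window start to 1
  Position 2 ('h'): window [1,2] length 2
  Position 3 ('b'): repeat (last at 1), move window start to 2
  Position 3 ('b'): window [2,3] length 2
  Position 4 ('c'): window [2,4] length 3 -- new best
  Position 5 ('h'): repeat (last at 2), move window start to 3
  Position 5 ('h'): window [3,5] length 3
  Position 6 ('a'): window [3,6] length 4 -- new best
  Position 7 ('d'): window [3,7] length 5 -- new best
Longest substring with no repeats: "bchad" with length 5

5


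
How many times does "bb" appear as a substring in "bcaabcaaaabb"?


Searching for "bb" in "bcaabcaaaabb"
Scanning each position:
  Position 0: "bc" => no
  Position 1: "ca" => no
  Position 2: "aa" => no
  Position 3: "ab" => no
  Position 4: "bc" => no
  Position 5: "ca" => no
  Position 6: "aa" => no
  Position 7: "aa" => no
  Position 8: "aa" => no
  Position 9: "ab" => no
  Position 10: "bb" => MATCH
Total occurrences: 1

1
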